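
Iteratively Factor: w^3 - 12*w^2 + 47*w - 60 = (w - 5)*(w^2 - 7*w + 12) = (w - 5)*(w - 3)*(w - 4)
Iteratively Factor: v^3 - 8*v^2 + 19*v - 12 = (v - 1)*(v^2 - 7*v + 12) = (v - 4)*(v - 1)*(v - 3)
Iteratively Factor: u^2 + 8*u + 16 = (u + 4)*(u + 4)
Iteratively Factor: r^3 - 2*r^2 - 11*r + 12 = (r + 3)*(r^2 - 5*r + 4) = (r - 1)*(r + 3)*(r - 4)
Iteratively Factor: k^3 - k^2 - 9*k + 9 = (k - 1)*(k^2 - 9) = (k - 3)*(k - 1)*(k + 3)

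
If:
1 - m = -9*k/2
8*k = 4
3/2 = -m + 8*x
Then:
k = 1/2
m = 13/4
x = 19/32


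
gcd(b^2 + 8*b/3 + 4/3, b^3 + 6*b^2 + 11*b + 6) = b + 2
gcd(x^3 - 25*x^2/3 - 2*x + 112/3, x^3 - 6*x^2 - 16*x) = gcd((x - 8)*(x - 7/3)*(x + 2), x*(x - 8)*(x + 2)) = x^2 - 6*x - 16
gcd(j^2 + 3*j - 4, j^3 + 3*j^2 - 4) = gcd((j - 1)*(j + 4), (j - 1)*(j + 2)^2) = j - 1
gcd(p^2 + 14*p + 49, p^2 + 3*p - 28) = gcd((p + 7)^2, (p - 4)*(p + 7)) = p + 7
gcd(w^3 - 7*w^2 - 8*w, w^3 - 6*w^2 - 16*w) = w^2 - 8*w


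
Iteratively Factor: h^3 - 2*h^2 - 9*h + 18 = (h - 2)*(h^2 - 9) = (h - 3)*(h - 2)*(h + 3)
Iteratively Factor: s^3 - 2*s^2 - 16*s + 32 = (s + 4)*(s^2 - 6*s + 8) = (s - 2)*(s + 4)*(s - 4)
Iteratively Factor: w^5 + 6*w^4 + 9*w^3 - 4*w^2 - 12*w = (w - 1)*(w^4 + 7*w^3 + 16*w^2 + 12*w) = (w - 1)*(w + 2)*(w^3 + 5*w^2 + 6*w) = (w - 1)*(w + 2)^2*(w^2 + 3*w) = w*(w - 1)*(w + 2)^2*(w + 3)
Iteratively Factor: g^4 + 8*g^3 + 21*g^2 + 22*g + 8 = (g + 1)*(g^3 + 7*g^2 + 14*g + 8) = (g + 1)^2*(g^2 + 6*g + 8) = (g + 1)^2*(g + 2)*(g + 4)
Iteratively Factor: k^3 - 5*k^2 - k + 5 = (k + 1)*(k^2 - 6*k + 5) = (k - 5)*(k + 1)*(k - 1)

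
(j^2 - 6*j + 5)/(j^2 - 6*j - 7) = (-j^2 + 6*j - 5)/(-j^2 + 6*j + 7)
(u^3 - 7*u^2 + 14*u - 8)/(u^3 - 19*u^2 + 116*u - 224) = (u^2 - 3*u + 2)/(u^2 - 15*u + 56)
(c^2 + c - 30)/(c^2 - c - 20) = (c + 6)/(c + 4)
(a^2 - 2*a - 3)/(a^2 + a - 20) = (a^2 - 2*a - 3)/(a^2 + a - 20)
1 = 1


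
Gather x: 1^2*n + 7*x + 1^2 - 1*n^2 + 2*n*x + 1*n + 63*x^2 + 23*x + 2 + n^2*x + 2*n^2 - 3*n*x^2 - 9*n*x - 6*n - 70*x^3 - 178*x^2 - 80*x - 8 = n^2 - 4*n - 70*x^3 + x^2*(-3*n - 115) + x*(n^2 - 7*n - 50) - 5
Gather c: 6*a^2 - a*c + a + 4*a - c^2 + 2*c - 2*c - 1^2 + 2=6*a^2 - a*c + 5*a - c^2 + 1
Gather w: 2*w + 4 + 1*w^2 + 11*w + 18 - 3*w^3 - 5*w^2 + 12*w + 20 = -3*w^3 - 4*w^2 + 25*w + 42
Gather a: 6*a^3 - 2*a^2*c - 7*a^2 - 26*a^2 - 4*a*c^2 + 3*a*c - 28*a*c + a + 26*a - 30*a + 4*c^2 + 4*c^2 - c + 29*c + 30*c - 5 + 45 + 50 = 6*a^3 + a^2*(-2*c - 33) + a*(-4*c^2 - 25*c - 3) + 8*c^2 + 58*c + 90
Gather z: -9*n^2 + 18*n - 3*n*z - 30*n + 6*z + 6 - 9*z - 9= -9*n^2 - 12*n + z*(-3*n - 3) - 3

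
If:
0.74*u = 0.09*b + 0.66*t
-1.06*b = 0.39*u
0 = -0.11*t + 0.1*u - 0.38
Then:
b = 4.85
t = -15.43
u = -13.17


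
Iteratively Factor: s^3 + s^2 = (s)*(s^2 + s) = s*(s + 1)*(s)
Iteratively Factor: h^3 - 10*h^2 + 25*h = (h)*(h^2 - 10*h + 25) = h*(h - 5)*(h - 5)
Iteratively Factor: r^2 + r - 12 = (r - 3)*(r + 4)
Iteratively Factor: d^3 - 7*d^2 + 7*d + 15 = (d - 5)*(d^2 - 2*d - 3) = (d - 5)*(d + 1)*(d - 3)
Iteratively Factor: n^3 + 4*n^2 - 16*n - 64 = (n + 4)*(n^2 - 16) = (n - 4)*(n + 4)*(n + 4)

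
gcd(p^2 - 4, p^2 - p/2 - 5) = p + 2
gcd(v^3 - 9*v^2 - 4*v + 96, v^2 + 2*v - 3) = v + 3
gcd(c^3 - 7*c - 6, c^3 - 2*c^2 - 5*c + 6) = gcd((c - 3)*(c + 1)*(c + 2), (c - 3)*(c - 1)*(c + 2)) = c^2 - c - 6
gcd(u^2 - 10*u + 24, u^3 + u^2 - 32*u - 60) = u - 6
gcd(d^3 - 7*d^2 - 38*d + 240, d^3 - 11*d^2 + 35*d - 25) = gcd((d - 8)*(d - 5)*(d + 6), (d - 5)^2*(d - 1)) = d - 5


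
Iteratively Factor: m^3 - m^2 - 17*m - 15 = (m + 3)*(m^2 - 4*m - 5) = (m - 5)*(m + 3)*(m + 1)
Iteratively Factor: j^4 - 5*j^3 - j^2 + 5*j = (j)*(j^3 - 5*j^2 - j + 5) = j*(j + 1)*(j^2 - 6*j + 5) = j*(j - 5)*(j + 1)*(j - 1)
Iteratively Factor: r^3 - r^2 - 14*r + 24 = (r - 2)*(r^2 + r - 12) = (r - 3)*(r - 2)*(r + 4)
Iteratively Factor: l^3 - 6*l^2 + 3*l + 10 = (l + 1)*(l^2 - 7*l + 10) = (l - 5)*(l + 1)*(l - 2)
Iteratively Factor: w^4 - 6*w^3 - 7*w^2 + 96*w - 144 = (w - 4)*(w^3 - 2*w^2 - 15*w + 36) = (w - 4)*(w - 3)*(w^2 + w - 12) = (w - 4)*(w - 3)^2*(w + 4)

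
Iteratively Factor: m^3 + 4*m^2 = (m + 4)*(m^2) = m*(m + 4)*(m)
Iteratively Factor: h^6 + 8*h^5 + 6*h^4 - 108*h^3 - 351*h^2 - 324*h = (h + 3)*(h^5 + 5*h^4 - 9*h^3 - 81*h^2 - 108*h) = (h - 4)*(h + 3)*(h^4 + 9*h^3 + 27*h^2 + 27*h) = h*(h - 4)*(h + 3)*(h^3 + 9*h^2 + 27*h + 27) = h*(h - 4)*(h + 3)^2*(h^2 + 6*h + 9) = h*(h - 4)*(h + 3)^3*(h + 3)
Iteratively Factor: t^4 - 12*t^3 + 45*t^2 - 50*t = (t - 2)*(t^3 - 10*t^2 + 25*t) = (t - 5)*(t - 2)*(t^2 - 5*t) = (t - 5)^2*(t - 2)*(t)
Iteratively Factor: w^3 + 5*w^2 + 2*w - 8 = (w + 2)*(w^2 + 3*w - 4) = (w - 1)*(w + 2)*(w + 4)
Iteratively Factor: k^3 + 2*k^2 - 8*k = (k)*(k^2 + 2*k - 8) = k*(k + 4)*(k - 2)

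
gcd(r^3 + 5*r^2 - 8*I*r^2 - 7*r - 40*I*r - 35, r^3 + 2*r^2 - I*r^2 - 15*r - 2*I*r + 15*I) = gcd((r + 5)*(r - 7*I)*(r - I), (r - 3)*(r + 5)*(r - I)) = r^2 + r*(5 - I) - 5*I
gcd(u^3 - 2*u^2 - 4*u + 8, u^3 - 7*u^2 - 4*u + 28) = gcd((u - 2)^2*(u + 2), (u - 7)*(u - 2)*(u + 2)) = u^2 - 4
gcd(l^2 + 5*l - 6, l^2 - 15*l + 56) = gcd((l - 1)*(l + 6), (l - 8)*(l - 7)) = 1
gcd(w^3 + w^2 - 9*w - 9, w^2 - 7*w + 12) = w - 3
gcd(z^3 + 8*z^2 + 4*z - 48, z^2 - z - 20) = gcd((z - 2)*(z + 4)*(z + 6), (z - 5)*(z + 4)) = z + 4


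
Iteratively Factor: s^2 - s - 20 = (s - 5)*(s + 4)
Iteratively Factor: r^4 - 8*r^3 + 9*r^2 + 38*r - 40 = (r - 1)*(r^3 - 7*r^2 + 2*r + 40) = (r - 5)*(r - 1)*(r^2 - 2*r - 8) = (r - 5)*(r - 4)*(r - 1)*(r + 2)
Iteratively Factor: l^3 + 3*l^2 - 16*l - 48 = (l - 4)*(l^2 + 7*l + 12) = (l - 4)*(l + 3)*(l + 4)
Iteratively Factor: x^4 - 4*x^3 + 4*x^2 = (x - 2)*(x^3 - 2*x^2) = x*(x - 2)*(x^2 - 2*x) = x*(x - 2)^2*(x)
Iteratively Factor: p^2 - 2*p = (p - 2)*(p)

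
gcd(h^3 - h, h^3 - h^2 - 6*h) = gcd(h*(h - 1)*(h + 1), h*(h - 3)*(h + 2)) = h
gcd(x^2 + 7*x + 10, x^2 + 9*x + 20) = x + 5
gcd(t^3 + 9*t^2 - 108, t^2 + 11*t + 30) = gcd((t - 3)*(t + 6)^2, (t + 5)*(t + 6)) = t + 6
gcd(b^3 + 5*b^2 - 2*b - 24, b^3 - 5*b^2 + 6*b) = b - 2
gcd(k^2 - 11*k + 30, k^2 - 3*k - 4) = 1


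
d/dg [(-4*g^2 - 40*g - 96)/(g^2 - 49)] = 8*(5*g^2 + 73*g + 245)/(g^4 - 98*g^2 + 2401)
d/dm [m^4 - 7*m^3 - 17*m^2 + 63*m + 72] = 4*m^3 - 21*m^2 - 34*m + 63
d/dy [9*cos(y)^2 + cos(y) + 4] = -(18*cos(y) + 1)*sin(y)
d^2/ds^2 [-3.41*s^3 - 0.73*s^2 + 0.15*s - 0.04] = -20.46*s - 1.46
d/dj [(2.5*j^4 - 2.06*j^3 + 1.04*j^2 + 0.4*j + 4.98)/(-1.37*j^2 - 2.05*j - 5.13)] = (-6.85*j^5 - 12.5528*j^4 - 42.854*j^3 + 30.1194*j^2 + 2.9748*j + 8.157)/(1.8769*j^4 + 5.617*j^3 + 18.2587*j^2 + 21.033*j + 26.3169)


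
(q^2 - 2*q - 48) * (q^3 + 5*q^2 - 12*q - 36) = q^5 + 3*q^4 - 70*q^3 - 252*q^2 + 648*q + 1728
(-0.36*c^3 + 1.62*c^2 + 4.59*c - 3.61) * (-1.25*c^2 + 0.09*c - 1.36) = 0.45*c^5 - 2.0574*c^4 - 5.1021*c^3 + 2.7224*c^2 - 6.5673*c + 4.9096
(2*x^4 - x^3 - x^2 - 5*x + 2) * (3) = 6*x^4 - 3*x^3 - 3*x^2 - 15*x + 6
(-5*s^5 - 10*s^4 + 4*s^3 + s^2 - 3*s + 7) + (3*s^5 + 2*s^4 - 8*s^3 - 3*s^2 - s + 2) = -2*s^5 - 8*s^4 - 4*s^3 - 2*s^2 - 4*s + 9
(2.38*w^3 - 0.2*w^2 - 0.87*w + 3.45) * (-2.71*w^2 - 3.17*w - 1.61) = -6.4498*w^5 - 7.0026*w^4 - 0.8401*w^3 - 6.2696*w^2 - 9.5358*w - 5.5545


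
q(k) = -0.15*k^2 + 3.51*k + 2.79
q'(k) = 3.51 - 0.3*k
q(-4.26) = -14.88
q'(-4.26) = 4.79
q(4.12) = 14.71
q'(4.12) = 2.27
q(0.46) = 4.37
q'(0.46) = 3.37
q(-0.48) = 1.07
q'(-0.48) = 3.65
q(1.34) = 7.22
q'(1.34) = 3.11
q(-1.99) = -4.79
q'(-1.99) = 4.11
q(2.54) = 10.74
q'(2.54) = 2.75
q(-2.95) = -8.87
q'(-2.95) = 4.40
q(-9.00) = -40.95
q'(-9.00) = 6.21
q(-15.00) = -83.61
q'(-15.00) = 8.01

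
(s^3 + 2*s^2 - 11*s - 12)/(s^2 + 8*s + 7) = (s^2 + s - 12)/(s + 7)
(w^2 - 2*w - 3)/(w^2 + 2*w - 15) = (w + 1)/(w + 5)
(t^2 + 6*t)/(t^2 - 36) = t/(t - 6)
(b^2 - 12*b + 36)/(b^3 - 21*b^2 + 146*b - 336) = (b - 6)/(b^2 - 15*b + 56)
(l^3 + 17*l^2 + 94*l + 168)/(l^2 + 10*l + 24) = l + 7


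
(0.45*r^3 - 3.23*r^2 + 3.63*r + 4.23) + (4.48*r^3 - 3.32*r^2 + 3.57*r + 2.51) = 4.93*r^3 - 6.55*r^2 + 7.2*r + 6.74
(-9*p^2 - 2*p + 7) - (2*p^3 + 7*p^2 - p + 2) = -2*p^3 - 16*p^2 - p + 5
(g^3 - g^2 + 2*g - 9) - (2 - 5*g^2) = g^3 + 4*g^2 + 2*g - 11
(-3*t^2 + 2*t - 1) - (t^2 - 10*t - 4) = -4*t^2 + 12*t + 3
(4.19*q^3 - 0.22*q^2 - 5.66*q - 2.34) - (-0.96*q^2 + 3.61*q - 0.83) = 4.19*q^3 + 0.74*q^2 - 9.27*q - 1.51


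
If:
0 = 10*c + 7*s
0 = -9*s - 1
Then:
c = 7/90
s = -1/9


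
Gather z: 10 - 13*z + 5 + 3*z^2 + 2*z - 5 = 3*z^2 - 11*z + 10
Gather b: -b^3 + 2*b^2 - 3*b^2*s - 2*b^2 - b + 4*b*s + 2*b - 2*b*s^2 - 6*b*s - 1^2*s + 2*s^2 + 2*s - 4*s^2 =-b^3 - 3*b^2*s + b*(-2*s^2 - 2*s + 1) - 2*s^2 + s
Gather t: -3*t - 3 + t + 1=-2*t - 2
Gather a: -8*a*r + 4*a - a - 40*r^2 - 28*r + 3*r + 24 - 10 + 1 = a*(3 - 8*r) - 40*r^2 - 25*r + 15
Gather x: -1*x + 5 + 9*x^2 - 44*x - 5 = 9*x^2 - 45*x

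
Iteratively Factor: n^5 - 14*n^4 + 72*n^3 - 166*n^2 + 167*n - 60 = (n - 1)*(n^4 - 13*n^3 + 59*n^2 - 107*n + 60) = (n - 3)*(n - 1)*(n^3 - 10*n^2 + 29*n - 20) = (n - 4)*(n - 3)*(n - 1)*(n^2 - 6*n + 5) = (n - 5)*(n - 4)*(n - 3)*(n - 1)*(n - 1)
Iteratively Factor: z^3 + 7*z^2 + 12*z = (z)*(z^2 + 7*z + 12) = z*(z + 3)*(z + 4)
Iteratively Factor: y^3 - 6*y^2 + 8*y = (y - 2)*(y^2 - 4*y) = (y - 4)*(y - 2)*(y)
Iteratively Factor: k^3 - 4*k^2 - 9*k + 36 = (k - 4)*(k^2 - 9) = (k - 4)*(k + 3)*(k - 3)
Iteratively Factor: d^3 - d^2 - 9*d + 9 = (d + 3)*(d^2 - 4*d + 3) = (d - 3)*(d + 3)*(d - 1)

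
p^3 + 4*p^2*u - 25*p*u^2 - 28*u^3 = (p - 4*u)*(p + u)*(p + 7*u)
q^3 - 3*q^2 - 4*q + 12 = (q - 3)*(q - 2)*(q + 2)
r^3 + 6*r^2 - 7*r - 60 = (r - 3)*(r + 4)*(r + 5)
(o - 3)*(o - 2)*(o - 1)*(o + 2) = o^4 - 4*o^3 - o^2 + 16*o - 12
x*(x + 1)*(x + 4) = x^3 + 5*x^2 + 4*x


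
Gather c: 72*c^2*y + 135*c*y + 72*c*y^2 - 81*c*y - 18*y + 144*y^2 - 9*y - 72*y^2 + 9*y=72*c^2*y + c*(72*y^2 + 54*y) + 72*y^2 - 18*y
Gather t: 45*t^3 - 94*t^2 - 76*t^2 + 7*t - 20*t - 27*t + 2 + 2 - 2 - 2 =45*t^3 - 170*t^2 - 40*t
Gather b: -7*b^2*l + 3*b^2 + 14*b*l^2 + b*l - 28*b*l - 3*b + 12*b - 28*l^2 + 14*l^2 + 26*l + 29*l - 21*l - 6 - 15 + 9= b^2*(3 - 7*l) + b*(14*l^2 - 27*l + 9) - 14*l^2 + 34*l - 12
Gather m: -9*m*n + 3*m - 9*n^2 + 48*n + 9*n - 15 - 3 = m*(3 - 9*n) - 9*n^2 + 57*n - 18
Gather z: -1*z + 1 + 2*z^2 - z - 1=2*z^2 - 2*z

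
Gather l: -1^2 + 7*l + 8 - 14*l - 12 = -7*l - 5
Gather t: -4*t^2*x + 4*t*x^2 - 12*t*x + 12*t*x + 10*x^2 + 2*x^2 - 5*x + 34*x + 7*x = -4*t^2*x + 4*t*x^2 + 12*x^2 + 36*x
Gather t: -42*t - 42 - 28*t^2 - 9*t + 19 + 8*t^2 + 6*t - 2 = -20*t^2 - 45*t - 25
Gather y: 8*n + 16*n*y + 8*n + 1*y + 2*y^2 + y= 16*n + 2*y^2 + y*(16*n + 2)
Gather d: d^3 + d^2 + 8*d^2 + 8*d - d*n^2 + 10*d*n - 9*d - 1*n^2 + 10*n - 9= d^3 + 9*d^2 + d*(-n^2 + 10*n - 1) - n^2 + 10*n - 9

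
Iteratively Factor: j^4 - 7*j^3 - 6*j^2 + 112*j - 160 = (j - 4)*(j^3 - 3*j^2 - 18*j + 40) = (j - 4)*(j - 2)*(j^2 - j - 20) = (j - 4)*(j - 2)*(j + 4)*(j - 5)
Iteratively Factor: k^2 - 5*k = (k)*(k - 5)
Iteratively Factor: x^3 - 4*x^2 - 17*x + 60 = (x - 3)*(x^2 - x - 20) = (x - 3)*(x + 4)*(x - 5)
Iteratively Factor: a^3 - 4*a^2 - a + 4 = (a - 1)*(a^2 - 3*a - 4) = (a - 1)*(a + 1)*(a - 4)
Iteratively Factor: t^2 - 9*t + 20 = (t - 5)*(t - 4)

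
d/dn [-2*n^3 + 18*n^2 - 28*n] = -6*n^2 + 36*n - 28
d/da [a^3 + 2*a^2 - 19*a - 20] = 3*a^2 + 4*a - 19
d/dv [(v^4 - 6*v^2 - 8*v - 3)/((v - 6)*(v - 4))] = 2*(v^5 - 15*v^4 + 48*v^3 + 34*v^2 - 141*v - 111)/(v^4 - 20*v^3 + 148*v^2 - 480*v + 576)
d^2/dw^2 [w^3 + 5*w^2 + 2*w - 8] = 6*w + 10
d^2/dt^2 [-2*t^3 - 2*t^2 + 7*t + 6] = -12*t - 4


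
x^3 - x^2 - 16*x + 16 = (x - 4)*(x - 1)*(x + 4)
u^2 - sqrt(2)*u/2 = u*(u - sqrt(2)/2)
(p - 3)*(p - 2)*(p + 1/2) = p^3 - 9*p^2/2 + 7*p/2 + 3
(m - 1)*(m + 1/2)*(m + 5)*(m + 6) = m^4 + 21*m^3/2 + 24*m^2 - 41*m/2 - 15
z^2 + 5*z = z*(z + 5)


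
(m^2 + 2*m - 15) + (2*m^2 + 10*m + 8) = 3*m^2 + 12*m - 7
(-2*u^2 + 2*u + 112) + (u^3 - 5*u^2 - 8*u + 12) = u^3 - 7*u^2 - 6*u + 124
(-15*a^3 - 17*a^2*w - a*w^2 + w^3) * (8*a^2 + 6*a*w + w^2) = -120*a^5 - 226*a^4*w - 125*a^3*w^2 - 15*a^2*w^3 + 5*a*w^4 + w^5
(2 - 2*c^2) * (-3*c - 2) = 6*c^3 + 4*c^2 - 6*c - 4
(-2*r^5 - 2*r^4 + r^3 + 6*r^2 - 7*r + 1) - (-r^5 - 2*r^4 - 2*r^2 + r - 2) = -r^5 + r^3 + 8*r^2 - 8*r + 3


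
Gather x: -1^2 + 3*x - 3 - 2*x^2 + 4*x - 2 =-2*x^2 + 7*x - 6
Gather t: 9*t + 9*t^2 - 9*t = 9*t^2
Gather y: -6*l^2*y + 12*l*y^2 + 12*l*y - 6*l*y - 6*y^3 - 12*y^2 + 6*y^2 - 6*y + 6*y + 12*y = -6*y^3 + y^2*(12*l - 6) + y*(-6*l^2 + 6*l + 12)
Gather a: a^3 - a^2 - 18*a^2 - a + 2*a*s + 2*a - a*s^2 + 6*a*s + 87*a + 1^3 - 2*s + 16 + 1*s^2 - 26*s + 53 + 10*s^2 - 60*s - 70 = a^3 - 19*a^2 + a*(-s^2 + 8*s + 88) + 11*s^2 - 88*s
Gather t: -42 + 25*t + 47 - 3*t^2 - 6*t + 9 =-3*t^2 + 19*t + 14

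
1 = 1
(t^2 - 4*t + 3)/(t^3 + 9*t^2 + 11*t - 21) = (t - 3)/(t^2 + 10*t + 21)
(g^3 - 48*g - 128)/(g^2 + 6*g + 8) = (g^2 - 4*g - 32)/(g + 2)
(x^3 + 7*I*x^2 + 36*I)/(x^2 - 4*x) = (x^3 + 7*I*x^2 + 36*I)/(x*(x - 4))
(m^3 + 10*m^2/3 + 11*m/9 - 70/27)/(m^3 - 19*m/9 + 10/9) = (m + 7/3)/(m - 1)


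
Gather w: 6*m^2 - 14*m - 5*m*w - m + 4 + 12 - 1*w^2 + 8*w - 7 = 6*m^2 - 15*m - w^2 + w*(8 - 5*m) + 9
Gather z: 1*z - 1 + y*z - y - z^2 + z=-y - z^2 + z*(y + 2) - 1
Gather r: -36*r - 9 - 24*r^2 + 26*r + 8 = -24*r^2 - 10*r - 1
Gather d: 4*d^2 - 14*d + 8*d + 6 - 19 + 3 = 4*d^2 - 6*d - 10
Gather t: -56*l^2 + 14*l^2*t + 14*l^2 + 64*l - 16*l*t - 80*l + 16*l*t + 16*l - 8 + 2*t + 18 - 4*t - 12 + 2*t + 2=14*l^2*t - 42*l^2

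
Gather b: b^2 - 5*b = b^2 - 5*b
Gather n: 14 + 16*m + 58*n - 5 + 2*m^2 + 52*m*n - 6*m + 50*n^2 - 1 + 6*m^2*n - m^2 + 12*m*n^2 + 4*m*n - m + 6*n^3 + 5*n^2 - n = m^2 + 9*m + 6*n^3 + n^2*(12*m + 55) + n*(6*m^2 + 56*m + 57) + 8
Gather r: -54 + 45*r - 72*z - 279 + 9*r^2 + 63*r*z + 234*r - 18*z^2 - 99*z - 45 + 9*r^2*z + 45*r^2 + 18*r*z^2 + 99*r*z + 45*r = r^2*(9*z + 54) + r*(18*z^2 + 162*z + 324) - 18*z^2 - 171*z - 378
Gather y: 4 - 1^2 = 3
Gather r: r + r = 2*r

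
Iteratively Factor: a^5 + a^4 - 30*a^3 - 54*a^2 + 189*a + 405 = (a + 3)*(a^4 - 2*a^3 - 24*a^2 + 18*a + 135) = (a + 3)^2*(a^3 - 5*a^2 - 9*a + 45) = (a - 5)*(a + 3)^2*(a^2 - 9) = (a - 5)*(a + 3)^3*(a - 3)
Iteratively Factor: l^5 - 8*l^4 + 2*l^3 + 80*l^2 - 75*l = (l)*(l^4 - 8*l^3 + 2*l^2 + 80*l - 75) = l*(l - 5)*(l^3 - 3*l^2 - 13*l + 15) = l*(l - 5)^2*(l^2 + 2*l - 3) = l*(l - 5)^2*(l - 1)*(l + 3)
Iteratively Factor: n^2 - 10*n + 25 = (n - 5)*(n - 5)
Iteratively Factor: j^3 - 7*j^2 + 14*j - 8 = (j - 4)*(j^2 - 3*j + 2) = (j - 4)*(j - 2)*(j - 1)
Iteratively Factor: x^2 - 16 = (x + 4)*(x - 4)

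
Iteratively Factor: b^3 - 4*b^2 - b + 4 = (b - 1)*(b^2 - 3*b - 4) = (b - 4)*(b - 1)*(b + 1)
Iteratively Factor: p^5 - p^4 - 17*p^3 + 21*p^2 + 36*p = (p + 4)*(p^4 - 5*p^3 + 3*p^2 + 9*p) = (p - 3)*(p + 4)*(p^3 - 2*p^2 - 3*p) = (p - 3)*(p + 1)*(p + 4)*(p^2 - 3*p) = p*(p - 3)*(p + 1)*(p + 4)*(p - 3)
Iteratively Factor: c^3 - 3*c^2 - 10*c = (c + 2)*(c^2 - 5*c) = (c - 5)*(c + 2)*(c)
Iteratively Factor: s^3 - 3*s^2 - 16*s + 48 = (s - 4)*(s^2 + s - 12) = (s - 4)*(s - 3)*(s + 4)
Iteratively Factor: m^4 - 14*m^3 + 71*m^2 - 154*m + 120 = (m - 5)*(m^3 - 9*m^2 + 26*m - 24) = (m - 5)*(m - 3)*(m^2 - 6*m + 8) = (m - 5)*(m - 4)*(m - 3)*(m - 2)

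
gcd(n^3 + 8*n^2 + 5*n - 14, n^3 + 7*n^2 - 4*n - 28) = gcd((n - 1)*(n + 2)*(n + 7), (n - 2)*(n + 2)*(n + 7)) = n^2 + 9*n + 14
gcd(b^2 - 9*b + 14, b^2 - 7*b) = b - 7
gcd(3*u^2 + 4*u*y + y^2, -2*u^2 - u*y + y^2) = u + y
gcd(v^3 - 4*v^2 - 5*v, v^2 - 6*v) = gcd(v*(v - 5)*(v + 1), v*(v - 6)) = v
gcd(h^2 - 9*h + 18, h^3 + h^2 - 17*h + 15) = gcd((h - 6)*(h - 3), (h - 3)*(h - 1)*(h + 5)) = h - 3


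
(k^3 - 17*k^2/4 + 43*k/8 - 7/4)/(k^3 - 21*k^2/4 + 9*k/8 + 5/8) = (4*k^2 - 15*k + 14)/(4*k^2 - 19*k - 5)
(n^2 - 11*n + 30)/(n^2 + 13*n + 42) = (n^2 - 11*n + 30)/(n^2 + 13*n + 42)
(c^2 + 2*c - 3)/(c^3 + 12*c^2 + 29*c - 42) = (c + 3)/(c^2 + 13*c + 42)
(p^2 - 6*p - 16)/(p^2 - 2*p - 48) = (p + 2)/(p + 6)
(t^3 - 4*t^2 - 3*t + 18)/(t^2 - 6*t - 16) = (t^2 - 6*t + 9)/(t - 8)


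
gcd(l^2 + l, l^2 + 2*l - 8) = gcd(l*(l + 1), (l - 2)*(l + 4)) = 1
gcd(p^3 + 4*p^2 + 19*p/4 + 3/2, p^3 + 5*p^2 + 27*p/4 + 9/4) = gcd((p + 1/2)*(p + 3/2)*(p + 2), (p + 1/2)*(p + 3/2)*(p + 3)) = p^2 + 2*p + 3/4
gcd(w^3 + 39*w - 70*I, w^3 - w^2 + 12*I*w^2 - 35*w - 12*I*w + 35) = w + 7*I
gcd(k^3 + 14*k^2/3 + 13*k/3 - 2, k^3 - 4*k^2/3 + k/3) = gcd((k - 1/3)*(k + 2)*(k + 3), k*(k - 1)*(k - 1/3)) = k - 1/3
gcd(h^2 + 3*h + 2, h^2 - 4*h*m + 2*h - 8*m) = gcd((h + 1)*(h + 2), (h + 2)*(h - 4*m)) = h + 2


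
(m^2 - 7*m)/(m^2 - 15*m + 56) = m/(m - 8)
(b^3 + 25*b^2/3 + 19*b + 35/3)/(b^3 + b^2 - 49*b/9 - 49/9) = 3*(b + 5)/(3*b - 7)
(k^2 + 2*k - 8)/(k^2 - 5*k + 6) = (k + 4)/(k - 3)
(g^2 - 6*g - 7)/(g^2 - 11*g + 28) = (g + 1)/(g - 4)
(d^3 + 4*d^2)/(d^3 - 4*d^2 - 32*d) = d/(d - 8)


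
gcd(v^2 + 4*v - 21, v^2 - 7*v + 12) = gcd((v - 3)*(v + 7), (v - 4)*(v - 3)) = v - 3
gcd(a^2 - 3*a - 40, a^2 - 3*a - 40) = a^2 - 3*a - 40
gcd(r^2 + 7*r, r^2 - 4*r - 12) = 1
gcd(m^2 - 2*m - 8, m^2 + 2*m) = m + 2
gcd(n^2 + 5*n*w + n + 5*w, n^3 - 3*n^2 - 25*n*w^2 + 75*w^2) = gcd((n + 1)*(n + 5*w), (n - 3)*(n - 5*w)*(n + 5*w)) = n + 5*w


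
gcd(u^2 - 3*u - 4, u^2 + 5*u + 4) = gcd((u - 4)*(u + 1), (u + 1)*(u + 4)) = u + 1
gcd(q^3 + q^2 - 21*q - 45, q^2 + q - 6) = q + 3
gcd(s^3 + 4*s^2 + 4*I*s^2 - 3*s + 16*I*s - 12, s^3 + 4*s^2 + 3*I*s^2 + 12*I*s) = s^2 + s*(4 + 3*I) + 12*I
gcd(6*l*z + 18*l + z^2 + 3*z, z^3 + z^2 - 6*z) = z + 3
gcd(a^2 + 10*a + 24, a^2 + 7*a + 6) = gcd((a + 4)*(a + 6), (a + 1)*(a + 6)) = a + 6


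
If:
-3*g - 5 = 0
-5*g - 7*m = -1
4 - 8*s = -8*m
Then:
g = -5/3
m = 4/3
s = 11/6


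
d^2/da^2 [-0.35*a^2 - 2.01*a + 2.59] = -0.700000000000000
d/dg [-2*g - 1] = -2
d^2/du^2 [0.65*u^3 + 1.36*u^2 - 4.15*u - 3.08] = 3.9*u + 2.72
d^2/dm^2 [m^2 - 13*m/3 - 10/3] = 2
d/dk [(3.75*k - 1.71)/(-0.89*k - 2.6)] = (-10.031991*k - 29.30694)/(0.89*k + 2.6)^3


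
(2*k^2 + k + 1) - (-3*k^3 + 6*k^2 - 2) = 3*k^3 - 4*k^2 + k + 3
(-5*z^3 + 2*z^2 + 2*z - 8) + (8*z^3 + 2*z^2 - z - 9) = 3*z^3 + 4*z^2 + z - 17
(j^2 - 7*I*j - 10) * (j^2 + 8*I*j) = j^4 + I*j^3 + 46*j^2 - 80*I*j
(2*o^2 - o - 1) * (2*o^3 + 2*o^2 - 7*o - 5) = 4*o^5 + 2*o^4 - 18*o^3 - 5*o^2 + 12*o + 5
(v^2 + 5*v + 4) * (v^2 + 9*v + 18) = v^4 + 14*v^3 + 67*v^2 + 126*v + 72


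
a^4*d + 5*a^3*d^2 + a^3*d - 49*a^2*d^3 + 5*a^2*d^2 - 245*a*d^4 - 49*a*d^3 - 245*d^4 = (a - 7*d)*(a + 5*d)*(a + 7*d)*(a*d + d)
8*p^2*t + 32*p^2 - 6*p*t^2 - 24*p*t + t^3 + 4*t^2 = (-4*p + t)*(-2*p + t)*(t + 4)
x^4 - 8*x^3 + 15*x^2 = x^2*(x - 5)*(x - 3)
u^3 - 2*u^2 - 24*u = u*(u - 6)*(u + 4)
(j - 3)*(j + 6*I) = j^2 - 3*j + 6*I*j - 18*I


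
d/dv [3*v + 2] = 3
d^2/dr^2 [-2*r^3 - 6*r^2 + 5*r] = -12*r - 12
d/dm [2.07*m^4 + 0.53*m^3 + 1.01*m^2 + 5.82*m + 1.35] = 8.28*m^3 + 1.59*m^2 + 2.02*m + 5.82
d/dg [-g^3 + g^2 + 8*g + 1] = -3*g^2 + 2*g + 8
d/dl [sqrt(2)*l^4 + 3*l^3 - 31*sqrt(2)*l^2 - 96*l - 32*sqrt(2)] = 4*sqrt(2)*l^3 + 9*l^2 - 62*sqrt(2)*l - 96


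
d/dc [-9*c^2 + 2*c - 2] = 2 - 18*c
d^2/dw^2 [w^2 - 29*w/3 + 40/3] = 2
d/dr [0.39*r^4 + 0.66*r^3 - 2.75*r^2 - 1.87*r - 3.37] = 1.56*r^3 + 1.98*r^2 - 5.5*r - 1.87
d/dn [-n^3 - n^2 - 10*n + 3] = -3*n^2 - 2*n - 10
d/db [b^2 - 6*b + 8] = 2*b - 6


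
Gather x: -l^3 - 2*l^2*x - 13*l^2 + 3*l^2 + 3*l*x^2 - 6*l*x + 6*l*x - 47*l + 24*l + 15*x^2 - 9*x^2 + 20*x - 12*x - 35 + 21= -l^3 - 10*l^2 - 23*l + x^2*(3*l + 6) + x*(8 - 2*l^2) - 14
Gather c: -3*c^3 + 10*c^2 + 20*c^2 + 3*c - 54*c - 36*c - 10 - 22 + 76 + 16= -3*c^3 + 30*c^2 - 87*c + 60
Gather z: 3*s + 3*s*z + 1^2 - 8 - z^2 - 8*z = 3*s - z^2 + z*(3*s - 8) - 7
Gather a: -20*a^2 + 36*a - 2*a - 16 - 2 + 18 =-20*a^2 + 34*a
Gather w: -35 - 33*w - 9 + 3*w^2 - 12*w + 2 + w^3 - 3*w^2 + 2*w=w^3 - 43*w - 42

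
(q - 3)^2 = q^2 - 6*q + 9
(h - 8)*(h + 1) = h^2 - 7*h - 8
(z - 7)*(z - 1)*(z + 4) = z^3 - 4*z^2 - 25*z + 28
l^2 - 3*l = l*(l - 3)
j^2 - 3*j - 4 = (j - 4)*(j + 1)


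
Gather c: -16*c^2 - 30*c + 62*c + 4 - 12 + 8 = -16*c^2 + 32*c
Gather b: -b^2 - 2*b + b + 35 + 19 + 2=-b^2 - b + 56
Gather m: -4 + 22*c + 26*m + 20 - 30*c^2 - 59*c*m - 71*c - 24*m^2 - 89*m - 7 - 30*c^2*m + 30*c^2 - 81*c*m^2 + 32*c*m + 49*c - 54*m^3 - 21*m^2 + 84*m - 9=-54*m^3 + m^2*(-81*c - 45) + m*(-30*c^2 - 27*c + 21)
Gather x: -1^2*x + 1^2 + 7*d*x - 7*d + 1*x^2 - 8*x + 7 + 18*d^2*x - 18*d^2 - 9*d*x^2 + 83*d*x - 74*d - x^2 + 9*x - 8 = -18*d^2 - 9*d*x^2 - 81*d + x*(18*d^2 + 90*d)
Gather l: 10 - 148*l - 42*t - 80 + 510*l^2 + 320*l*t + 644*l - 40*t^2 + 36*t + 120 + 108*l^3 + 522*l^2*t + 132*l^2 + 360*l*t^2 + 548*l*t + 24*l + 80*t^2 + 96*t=108*l^3 + l^2*(522*t + 642) + l*(360*t^2 + 868*t + 520) + 40*t^2 + 90*t + 50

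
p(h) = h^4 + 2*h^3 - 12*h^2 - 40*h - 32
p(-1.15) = -3.16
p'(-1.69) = -1.61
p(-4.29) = 99.55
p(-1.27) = -2.05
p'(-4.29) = -142.43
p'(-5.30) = -339.77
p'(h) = 4*h^3 + 6*h^2 - 24*h - 40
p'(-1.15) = -10.55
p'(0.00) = -40.00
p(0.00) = -32.00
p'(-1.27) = -8.04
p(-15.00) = 41743.00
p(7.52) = 3037.06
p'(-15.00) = -11830.00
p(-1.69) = -0.17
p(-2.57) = 1.22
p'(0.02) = -40.48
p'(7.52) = 1819.86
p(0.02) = -32.80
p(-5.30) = 334.21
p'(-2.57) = -6.59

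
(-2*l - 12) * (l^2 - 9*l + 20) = -2*l^3 + 6*l^2 + 68*l - 240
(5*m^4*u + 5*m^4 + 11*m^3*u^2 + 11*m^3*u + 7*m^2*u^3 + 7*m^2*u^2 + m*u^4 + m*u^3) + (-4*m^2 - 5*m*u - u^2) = 5*m^4*u + 5*m^4 + 11*m^3*u^2 + 11*m^3*u + 7*m^2*u^3 + 7*m^2*u^2 - 4*m^2 + m*u^4 + m*u^3 - 5*m*u - u^2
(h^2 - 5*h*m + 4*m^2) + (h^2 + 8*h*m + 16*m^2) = 2*h^2 + 3*h*m + 20*m^2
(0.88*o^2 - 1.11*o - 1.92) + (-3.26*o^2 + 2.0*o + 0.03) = -2.38*o^2 + 0.89*o - 1.89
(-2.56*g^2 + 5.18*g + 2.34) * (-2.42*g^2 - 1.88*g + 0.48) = 6.1952*g^4 - 7.7228*g^3 - 16.63*g^2 - 1.9128*g + 1.1232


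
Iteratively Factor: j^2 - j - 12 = (j + 3)*(j - 4)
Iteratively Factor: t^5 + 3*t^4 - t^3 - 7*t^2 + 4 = (t + 2)*(t^4 + t^3 - 3*t^2 - t + 2) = (t + 1)*(t + 2)*(t^3 - 3*t + 2) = (t - 1)*(t + 1)*(t + 2)*(t^2 + t - 2) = (t - 1)^2*(t + 1)*(t + 2)*(t + 2)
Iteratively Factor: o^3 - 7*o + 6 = (o - 1)*(o^2 + o - 6) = (o - 1)*(o + 3)*(o - 2)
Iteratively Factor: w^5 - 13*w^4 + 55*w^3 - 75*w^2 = (w - 5)*(w^4 - 8*w^3 + 15*w^2) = w*(w - 5)*(w^3 - 8*w^2 + 15*w) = w*(w - 5)*(w - 3)*(w^2 - 5*w) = w^2*(w - 5)*(w - 3)*(w - 5)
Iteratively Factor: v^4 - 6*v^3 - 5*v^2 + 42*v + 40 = (v + 1)*(v^3 - 7*v^2 + 2*v + 40) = (v - 5)*(v + 1)*(v^2 - 2*v - 8) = (v - 5)*(v + 1)*(v + 2)*(v - 4)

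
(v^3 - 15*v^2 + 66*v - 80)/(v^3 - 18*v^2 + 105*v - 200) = (v - 2)/(v - 5)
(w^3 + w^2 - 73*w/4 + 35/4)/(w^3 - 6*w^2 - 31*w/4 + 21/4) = (2*w^2 + 3*w - 35)/(2*w^2 - 11*w - 21)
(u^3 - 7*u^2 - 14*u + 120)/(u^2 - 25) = (u^2 - 2*u - 24)/(u + 5)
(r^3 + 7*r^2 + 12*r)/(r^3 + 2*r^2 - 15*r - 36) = r*(r + 4)/(r^2 - r - 12)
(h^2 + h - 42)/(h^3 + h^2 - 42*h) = 1/h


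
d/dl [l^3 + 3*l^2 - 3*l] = 3*l^2 + 6*l - 3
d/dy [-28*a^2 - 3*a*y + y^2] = -3*a + 2*y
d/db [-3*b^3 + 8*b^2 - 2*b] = -9*b^2 + 16*b - 2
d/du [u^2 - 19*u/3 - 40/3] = 2*u - 19/3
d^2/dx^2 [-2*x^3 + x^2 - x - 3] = 2 - 12*x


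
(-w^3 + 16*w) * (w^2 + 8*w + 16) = -w^5 - 8*w^4 + 128*w^2 + 256*w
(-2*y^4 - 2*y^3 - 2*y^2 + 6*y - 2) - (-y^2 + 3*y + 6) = -2*y^4 - 2*y^3 - y^2 + 3*y - 8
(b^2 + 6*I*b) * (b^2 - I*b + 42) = b^4 + 5*I*b^3 + 48*b^2 + 252*I*b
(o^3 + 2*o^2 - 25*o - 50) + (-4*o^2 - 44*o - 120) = o^3 - 2*o^2 - 69*o - 170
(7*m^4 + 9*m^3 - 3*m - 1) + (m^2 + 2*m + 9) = 7*m^4 + 9*m^3 + m^2 - m + 8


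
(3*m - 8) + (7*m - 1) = 10*m - 9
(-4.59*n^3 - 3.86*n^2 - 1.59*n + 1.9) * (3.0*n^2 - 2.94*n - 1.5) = -13.77*n^5 + 1.9146*n^4 + 13.4634*n^3 + 16.1646*n^2 - 3.201*n - 2.85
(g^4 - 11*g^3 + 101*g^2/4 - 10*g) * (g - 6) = g^5 - 17*g^4 + 365*g^3/4 - 323*g^2/2 + 60*g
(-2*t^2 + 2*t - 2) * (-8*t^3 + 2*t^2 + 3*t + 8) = 16*t^5 - 20*t^4 + 14*t^3 - 14*t^2 + 10*t - 16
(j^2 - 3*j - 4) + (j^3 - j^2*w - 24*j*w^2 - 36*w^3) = j^3 - j^2*w + j^2 - 24*j*w^2 - 3*j - 36*w^3 - 4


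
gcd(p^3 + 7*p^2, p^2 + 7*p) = p^2 + 7*p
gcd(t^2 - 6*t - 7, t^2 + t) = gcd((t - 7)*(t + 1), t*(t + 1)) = t + 1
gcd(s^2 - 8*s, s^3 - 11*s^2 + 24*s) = s^2 - 8*s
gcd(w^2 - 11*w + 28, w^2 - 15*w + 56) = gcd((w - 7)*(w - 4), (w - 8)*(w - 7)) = w - 7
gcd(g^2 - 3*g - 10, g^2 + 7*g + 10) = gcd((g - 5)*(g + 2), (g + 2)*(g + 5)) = g + 2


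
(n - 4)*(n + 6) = n^2 + 2*n - 24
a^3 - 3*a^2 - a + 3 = (a - 3)*(a - 1)*(a + 1)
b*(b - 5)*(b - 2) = b^3 - 7*b^2 + 10*b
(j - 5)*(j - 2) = j^2 - 7*j + 10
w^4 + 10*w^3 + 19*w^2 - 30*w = w*(w - 1)*(w + 5)*(w + 6)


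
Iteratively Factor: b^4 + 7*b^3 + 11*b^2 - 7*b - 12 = (b + 1)*(b^3 + 6*b^2 + 5*b - 12) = (b + 1)*(b + 4)*(b^2 + 2*b - 3) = (b + 1)*(b + 3)*(b + 4)*(b - 1)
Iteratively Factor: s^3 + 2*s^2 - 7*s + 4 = (s + 4)*(s^2 - 2*s + 1) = (s - 1)*(s + 4)*(s - 1)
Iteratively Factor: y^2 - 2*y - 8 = (y + 2)*(y - 4)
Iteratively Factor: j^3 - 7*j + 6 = (j - 1)*(j^2 + j - 6) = (j - 2)*(j - 1)*(j + 3)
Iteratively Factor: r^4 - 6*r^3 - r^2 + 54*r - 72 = (r - 2)*(r^3 - 4*r^2 - 9*r + 36) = (r - 2)*(r + 3)*(r^2 - 7*r + 12) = (r - 3)*(r - 2)*(r + 3)*(r - 4)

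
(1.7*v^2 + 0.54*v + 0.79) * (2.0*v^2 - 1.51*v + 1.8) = 3.4*v^4 - 1.487*v^3 + 3.8246*v^2 - 0.2209*v + 1.422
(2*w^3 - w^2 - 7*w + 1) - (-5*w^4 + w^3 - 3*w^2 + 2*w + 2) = 5*w^4 + w^3 + 2*w^2 - 9*w - 1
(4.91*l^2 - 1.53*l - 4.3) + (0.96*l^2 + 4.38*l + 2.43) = 5.87*l^2 + 2.85*l - 1.87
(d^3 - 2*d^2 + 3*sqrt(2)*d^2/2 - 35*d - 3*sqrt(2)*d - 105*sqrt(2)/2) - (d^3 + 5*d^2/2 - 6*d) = -9*d^2/2 + 3*sqrt(2)*d^2/2 - 29*d - 3*sqrt(2)*d - 105*sqrt(2)/2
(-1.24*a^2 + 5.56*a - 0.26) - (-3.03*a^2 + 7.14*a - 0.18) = 1.79*a^2 - 1.58*a - 0.08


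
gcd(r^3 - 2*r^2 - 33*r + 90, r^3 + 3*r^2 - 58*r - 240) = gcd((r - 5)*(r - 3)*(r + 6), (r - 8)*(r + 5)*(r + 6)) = r + 6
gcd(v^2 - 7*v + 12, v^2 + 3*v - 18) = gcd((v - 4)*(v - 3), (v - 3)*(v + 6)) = v - 3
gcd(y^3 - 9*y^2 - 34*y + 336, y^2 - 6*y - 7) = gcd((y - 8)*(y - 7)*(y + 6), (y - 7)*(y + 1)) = y - 7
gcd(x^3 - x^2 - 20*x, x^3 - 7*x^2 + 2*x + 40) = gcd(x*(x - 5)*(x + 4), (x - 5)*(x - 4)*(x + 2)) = x - 5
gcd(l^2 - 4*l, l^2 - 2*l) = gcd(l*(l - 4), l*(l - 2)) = l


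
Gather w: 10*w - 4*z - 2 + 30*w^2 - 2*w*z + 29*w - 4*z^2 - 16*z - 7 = 30*w^2 + w*(39 - 2*z) - 4*z^2 - 20*z - 9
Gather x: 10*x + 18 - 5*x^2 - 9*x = -5*x^2 + x + 18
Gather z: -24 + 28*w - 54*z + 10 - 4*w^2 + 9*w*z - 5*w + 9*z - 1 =-4*w^2 + 23*w + z*(9*w - 45) - 15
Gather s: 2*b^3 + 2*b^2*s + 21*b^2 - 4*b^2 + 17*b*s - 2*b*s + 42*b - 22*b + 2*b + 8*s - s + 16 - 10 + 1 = 2*b^3 + 17*b^2 + 22*b + s*(2*b^2 + 15*b + 7) + 7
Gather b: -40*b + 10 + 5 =15 - 40*b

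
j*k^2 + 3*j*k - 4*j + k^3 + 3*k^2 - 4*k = (j + k)*(k - 1)*(k + 4)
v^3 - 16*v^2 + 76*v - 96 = (v - 8)*(v - 6)*(v - 2)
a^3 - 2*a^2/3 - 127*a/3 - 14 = (a - 7)*(a + 1/3)*(a + 6)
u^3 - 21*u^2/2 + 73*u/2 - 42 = (u - 4)*(u - 7/2)*(u - 3)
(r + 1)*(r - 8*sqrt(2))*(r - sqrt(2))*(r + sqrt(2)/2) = r^4 - 17*sqrt(2)*r^3/2 + r^3 - 17*sqrt(2)*r^2/2 + 7*r^2 + 7*r + 8*sqrt(2)*r + 8*sqrt(2)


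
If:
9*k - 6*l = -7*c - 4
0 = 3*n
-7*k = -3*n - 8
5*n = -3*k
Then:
No Solution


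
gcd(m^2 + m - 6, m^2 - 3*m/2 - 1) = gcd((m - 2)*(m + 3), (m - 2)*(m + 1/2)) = m - 2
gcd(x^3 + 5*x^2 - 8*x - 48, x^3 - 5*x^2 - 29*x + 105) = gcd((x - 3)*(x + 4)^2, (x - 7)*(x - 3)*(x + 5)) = x - 3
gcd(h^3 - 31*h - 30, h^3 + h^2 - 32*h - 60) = h^2 - h - 30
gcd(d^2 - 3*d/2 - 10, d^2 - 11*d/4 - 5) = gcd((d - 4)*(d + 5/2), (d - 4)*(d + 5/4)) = d - 4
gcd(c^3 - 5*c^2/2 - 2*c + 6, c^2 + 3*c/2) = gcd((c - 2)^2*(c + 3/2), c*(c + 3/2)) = c + 3/2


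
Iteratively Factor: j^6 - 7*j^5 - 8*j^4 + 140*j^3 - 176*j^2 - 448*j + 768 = (j + 4)*(j^5 - 11*j^4 + 36*j^3 - 4*j^2 - 160*j + 192) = (j - 4)*(j + 4)*(j^4 - 7*j^3 + 8*j^2 + 28*j - 48) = (j - 4)^2*(j + 4)*(j^3 - 3*j^2 - 4*j + 12) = (j - 4)^2*(j - 2)*(j + 4)*(j^2 - j - 6) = (j - 4)^2*(j - 3)*(j - 2)*(j + 4)*(j + 2)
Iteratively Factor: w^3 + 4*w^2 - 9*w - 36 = (w + 4)*(w^2 - 9) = (w + 3)*(w + 4)*(w - 3)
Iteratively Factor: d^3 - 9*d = (d - 3)*(d^2 + 3*d) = (d - 3)*(d + 3)*(d)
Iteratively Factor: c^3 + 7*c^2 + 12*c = (c + 4)*(c^2 + 3*c) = c*(c + 4)*(c + 3)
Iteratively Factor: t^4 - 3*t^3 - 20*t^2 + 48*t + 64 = (t - 4)*(t^3 + t^2 - 16*t - 16) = (t - 4)^2*(t^2 + 5*t + 4) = (t - 4)^2*(t + 4)*(t + 1)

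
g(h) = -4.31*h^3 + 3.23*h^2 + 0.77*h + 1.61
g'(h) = -12.93*h^2 + 6.46*h + 0.77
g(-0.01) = 1.60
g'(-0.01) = 0.70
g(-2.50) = 87.22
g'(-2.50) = -96.19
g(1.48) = -4.15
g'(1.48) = -17.99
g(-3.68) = 257.31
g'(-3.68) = -198.11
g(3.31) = -116.75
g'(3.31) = -119.51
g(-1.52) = 23.04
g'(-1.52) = -38.92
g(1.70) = -8.92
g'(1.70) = -25.62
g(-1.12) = 10.85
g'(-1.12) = -22.68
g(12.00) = -6971.71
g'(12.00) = -1783.63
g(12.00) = -6971.71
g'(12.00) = -1783.63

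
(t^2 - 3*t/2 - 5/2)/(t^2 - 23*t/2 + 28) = (2*t^2 - 3*t - 5)/(2*t^2 - 23*t + 56)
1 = 1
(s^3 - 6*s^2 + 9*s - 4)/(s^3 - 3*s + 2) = (s - 4)/(s + 2)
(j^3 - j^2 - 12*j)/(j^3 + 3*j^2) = (j - 4)/j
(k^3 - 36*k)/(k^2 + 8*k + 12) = k*(k - 6)/(k + 2)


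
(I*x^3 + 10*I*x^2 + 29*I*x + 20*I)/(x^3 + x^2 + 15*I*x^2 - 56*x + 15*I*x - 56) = I*(x^2 + 9*x + 20)/(x^2 + 15*I*x - 56)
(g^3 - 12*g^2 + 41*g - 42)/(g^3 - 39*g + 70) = (g^2 - 10*g + 21)/(g^2 + 2*g - 35)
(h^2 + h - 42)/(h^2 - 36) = (h + 7)/(h + 6)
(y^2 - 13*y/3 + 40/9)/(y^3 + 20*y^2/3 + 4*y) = (9*y^2 - 39*y + 40)/(3*y*(3*y^2 + 20*y + 12))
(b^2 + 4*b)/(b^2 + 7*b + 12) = b/(b + 3)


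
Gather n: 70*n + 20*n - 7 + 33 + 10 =90*n + 36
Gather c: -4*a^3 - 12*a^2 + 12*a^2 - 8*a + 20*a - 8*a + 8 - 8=-4*a^3 + 4*a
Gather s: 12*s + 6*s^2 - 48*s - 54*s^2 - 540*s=-48*s^2 - 576*s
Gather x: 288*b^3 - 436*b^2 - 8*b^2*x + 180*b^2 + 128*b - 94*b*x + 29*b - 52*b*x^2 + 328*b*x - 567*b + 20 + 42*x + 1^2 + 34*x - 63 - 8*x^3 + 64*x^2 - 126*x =288*b^3 - 256*b^2 - 410*b - 8*x^3 + x^2*(64 - 52*b) + x*(-8*b^2 + 234*b - 50) - 42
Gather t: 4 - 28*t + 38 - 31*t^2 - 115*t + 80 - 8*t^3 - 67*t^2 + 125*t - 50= -8*t^3 - 98*t^2 - 18*t + 72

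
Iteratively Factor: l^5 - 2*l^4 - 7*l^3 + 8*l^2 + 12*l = (l + 2)*(l^4 - 4*l^3 + l^2 + 6*l) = l*(l + 2)*(l^3 - 4*l^2 + l + 6) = l*(l + 1)*(l + 2)*(l^2 - 5*l + 6) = l*(l - 3)*(l + 1)*(l + 2)*(l - 2)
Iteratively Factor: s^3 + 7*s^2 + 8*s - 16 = (s + 4)*(s^2 + 3*s - 4) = (s + 4)^2*(s - 1)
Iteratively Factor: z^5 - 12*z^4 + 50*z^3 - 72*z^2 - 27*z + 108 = (z - 3)*(z^4 - 9*z^3 + 23*z^2 - 3*z - 36) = (z - 3)*(z + 1)*(z^3 - 10*z^2 + 33*z - 36) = (z - 4)*(z - 3)*(z + 1)*(z^2 - 6*z + 9) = (z - 4)*(z - 3)^2*(z + 1)*(z - 3)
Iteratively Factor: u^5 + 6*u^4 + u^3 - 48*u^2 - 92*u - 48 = (u + 2)*(u^4 + 4*u^3 - 7*u^2 - 34*u - 24) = (u + 2)^2*(u^3 + 2*u^2 - 11*u - 12) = (u + 1)*(u + 2)^2*(u^2 + u - 12) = (u - 3)*(u + 1)*(u + 2)^2*(u + 4)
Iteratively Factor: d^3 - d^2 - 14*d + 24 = (d - 2)*(d^2 + d - 12) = (d - 3)*(d - 2)*(d + 4)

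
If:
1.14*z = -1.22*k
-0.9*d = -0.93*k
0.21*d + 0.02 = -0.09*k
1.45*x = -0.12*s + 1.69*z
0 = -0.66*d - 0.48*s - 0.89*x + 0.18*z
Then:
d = -0.07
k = -0.07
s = -0.04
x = 0.08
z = 0.07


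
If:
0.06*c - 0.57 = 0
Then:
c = 9.50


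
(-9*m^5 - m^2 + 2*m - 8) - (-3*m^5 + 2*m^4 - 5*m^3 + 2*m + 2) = -6*m^5 - 2*m^4 + 5*m^3 - m^2 - 10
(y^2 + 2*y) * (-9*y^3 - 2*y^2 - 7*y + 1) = -9*y^5 - 20*y^4 - 11*y^3 - 13*y^2 + 2*y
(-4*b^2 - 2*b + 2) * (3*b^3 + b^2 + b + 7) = -12*b^5 - 10*b^4 - 28*b^2 - 12*b + 14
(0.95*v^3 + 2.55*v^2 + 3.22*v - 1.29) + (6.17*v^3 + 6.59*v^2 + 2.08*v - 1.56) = 7.12*v^3 + 9.14*v^2 + 5.3*v - 2.85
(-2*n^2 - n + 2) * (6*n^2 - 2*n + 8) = -12*n^4 - 2*n^3 - 2*n^2 - 12*n + 16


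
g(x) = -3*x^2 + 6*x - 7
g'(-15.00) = 96.00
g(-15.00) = -772.00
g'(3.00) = -12.00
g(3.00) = -16.00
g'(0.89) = 0.66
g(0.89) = -4.04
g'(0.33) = 4.02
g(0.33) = -5.35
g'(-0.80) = 10.80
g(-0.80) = -13.72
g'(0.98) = 0.12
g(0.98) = -4.00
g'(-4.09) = 30.54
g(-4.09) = -81.72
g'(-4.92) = 35.52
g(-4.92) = -109.14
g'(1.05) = -0.30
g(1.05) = -4.01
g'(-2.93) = 23.58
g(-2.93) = -50.33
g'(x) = 6 - 6*x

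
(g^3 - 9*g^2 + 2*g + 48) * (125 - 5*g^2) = -5*g^5 + 45*g^4 + 115*g^3 - 1365*g^2 + 250*g + 6000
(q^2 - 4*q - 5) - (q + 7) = q^2 - 5*q - 12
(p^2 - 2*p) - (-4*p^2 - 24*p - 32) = 5*p^2 + 22*p + 32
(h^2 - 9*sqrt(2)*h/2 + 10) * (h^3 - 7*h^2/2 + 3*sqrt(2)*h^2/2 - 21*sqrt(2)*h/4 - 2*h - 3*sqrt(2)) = h^5 - 3*sqrt(2)*h^4 - 7*h^4/2 - 11*h^3/2 + 21*sqrt(2)*h^3/2 + 49*h^2/4 + 21*sqrt(2)*h^2 - 105*sqrt(2)*h/2 + 7*h - 30*sqrt(2)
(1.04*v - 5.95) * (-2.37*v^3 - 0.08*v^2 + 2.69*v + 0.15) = -2.4648*v^4 + 14.0183*v^3 + 3.2736*v^2 - 15.8495*v - 0.8925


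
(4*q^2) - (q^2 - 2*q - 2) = 3*q^2 + 2*q + 2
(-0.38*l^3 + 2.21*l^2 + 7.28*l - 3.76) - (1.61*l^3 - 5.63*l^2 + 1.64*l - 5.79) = -1.99*l^3 + 7.84*l^2 + 5.64*l + 2.03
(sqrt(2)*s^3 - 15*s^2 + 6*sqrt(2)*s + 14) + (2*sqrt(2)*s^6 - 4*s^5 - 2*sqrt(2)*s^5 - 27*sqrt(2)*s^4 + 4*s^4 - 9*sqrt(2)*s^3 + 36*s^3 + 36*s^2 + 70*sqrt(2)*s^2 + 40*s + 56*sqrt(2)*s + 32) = 2*sqrt(2)*s^6 - 4*s^5 - 2*sqrt(2)*s^5 - 27*sqrt(2)*s^4 + 4*s^4 - 8*sqrt(2)*s^3 + 36*s^3 + 21*s^2 + 70*sqrt(2)*s^2 + 40*s + 62*sqrt(2)*s + 46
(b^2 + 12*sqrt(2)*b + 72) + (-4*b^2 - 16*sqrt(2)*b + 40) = -3*b^2 - 4*sqrt(2)*b + 112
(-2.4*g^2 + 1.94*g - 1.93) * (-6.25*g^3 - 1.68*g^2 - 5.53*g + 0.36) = 15.0*g^5 - 8.093*g^4 + 22.0753*g^3 - 8.3498*g^2 + 11.3713*g - 0.6948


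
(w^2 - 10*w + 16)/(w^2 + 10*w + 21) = (w^2 - 10*w + 16)/(w^2 + 10*w + 21)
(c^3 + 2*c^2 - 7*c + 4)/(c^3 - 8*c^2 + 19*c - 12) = (c^2 + 3*c - 4)/(c^2 - 7*c + 12)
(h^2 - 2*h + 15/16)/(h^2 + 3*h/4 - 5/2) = (h - 3/4)/(h + 2)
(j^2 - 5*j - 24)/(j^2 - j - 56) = (j + 3)/(j + 7)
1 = 1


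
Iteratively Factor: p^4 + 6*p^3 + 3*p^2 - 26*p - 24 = (p + 4)*(p^3 + 2*p^2 - 5*p - 6) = (p - 2)*(p + 4)*(p^2 + 4*p + 3) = (p - 2)*(p + 3)*(p + 4)*(p + 1)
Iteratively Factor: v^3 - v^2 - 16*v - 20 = (v + 2)*(v^2 - 3*v - 10) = (v + 2)^2*(v - 5)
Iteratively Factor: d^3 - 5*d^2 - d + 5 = (d - 5)*(d^2 - 1) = (d - 5)*(d - 1)*(d + 1)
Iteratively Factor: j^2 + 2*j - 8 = (j + 4)*(j - 2)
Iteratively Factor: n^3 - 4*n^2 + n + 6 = (n - 2)*(n^2 - 2*n - 3) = (n - 2)*(n + 1)*(n - 3)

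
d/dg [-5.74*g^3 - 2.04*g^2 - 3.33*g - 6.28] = -17.22*g^2 - 4.08*g - 3.33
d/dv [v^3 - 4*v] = 3*v^2 - 4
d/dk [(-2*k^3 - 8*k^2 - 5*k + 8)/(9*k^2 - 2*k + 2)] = (-18*k^4 + 8*k^3 + 49*k^2 - 176*k + 6)/(81*k^4 - 36*k^3 + 40*k^2 - 8*k + 4)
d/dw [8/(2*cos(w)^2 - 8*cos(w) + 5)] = 32*(cos(w) - 2)*sin(w)/(-8*cos(w) + cos(2*w) + 6)^2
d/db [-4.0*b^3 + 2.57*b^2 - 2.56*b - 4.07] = -12.0*b^2 + 5.14*b - 2.56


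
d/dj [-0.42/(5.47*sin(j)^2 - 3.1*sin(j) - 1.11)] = (4.5948*sin(j) - 1.302)*cos(j)/(-5.47*sin(j)^2 + 3.1*sin(j) + 1.11)^2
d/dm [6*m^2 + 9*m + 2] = 12*m + 9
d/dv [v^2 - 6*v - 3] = 2*v - 6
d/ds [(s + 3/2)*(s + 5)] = 2*s + 13/2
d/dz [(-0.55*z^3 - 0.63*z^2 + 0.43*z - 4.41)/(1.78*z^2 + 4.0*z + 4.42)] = (-0.979*z^4 - 4.4*z^3 - 10.5784*z^2 + 10.1304*z + 19.5406)/(3.1684*z^4 + 14.24*z^3 + 31.7352*z^2 + 35.36*z + 19.5364)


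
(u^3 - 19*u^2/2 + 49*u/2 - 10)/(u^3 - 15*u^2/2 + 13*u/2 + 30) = (2*u - 1)/(2*u + 3)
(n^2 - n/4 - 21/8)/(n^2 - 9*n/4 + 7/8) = (2*n + 3)/(2*n - 1)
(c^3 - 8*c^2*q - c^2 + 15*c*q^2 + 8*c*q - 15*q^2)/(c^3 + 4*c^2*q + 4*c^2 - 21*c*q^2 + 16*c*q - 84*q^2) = (c^2 - 5*c*q - c + 5*q)/(c^2 + 7*c*q + 4*c + 28*q)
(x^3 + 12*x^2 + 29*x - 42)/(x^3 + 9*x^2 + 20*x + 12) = (x^2 + 6*x - 7)/(x^2 + 3*x + 2)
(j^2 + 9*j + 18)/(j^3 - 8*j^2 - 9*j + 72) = (j + 6)/(j^2 - 11*j + 24)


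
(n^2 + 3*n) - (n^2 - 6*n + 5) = 9*n - 5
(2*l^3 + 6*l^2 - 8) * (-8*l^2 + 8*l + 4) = -16*l^5 - 32*l^4 + 56*l^3 + 88*l^2 - 64*l - 32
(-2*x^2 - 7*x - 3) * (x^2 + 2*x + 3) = -2*x^4 - 11*x^3 - 23*x^2 - 27*x - 9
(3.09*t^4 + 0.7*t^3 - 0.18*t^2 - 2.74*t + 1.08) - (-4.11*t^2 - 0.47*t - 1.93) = 3.09*t^4 + 0.7*t^3 + 3.93*t^2 - 2.27*t + 3.01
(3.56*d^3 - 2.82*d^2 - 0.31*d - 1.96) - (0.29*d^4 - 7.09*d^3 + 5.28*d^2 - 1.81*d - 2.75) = -0.29*d^4 + 10.65*d^3 - 8.1*d^2 + 1.5*d + 0.79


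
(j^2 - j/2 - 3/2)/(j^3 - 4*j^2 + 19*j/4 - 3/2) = 2*(j + 1)/(2*j^2 - 5*j + 2)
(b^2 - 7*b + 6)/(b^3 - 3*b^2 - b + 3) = (b - 6)/(b^2 - 2*b - 3)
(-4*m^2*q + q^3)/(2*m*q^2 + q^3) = (-2*m + q)/q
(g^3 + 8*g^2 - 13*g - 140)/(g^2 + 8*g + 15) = (g^2 + 3*g - 28)/(g + 3)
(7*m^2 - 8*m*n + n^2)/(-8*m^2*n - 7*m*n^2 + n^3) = (-7*m^2 + 8*m*n - n^2)/(n*(8*m^2 + 7*m*n - n^2))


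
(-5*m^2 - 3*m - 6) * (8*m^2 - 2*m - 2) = -40*m^4 - 14*m^3 - 32*m^2 + 18*m + 12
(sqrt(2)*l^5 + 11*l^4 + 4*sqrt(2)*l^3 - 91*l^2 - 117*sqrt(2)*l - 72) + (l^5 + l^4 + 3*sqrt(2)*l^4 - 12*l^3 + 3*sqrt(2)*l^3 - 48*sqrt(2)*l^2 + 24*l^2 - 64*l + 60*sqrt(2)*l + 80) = l^5 + sqrt(2)*l^5 + 3*sqrt(2)*l^4 + 12*l^4 - 12*l^3 + 7*sqrt(2)*l^3 - 48*sqrt(2)*l^2 - 67*l^2 - 57*sqrt(2)*l - 64*l + 8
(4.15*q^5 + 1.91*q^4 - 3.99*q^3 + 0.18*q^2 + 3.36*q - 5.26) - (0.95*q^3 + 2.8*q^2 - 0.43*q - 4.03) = 4.15*q^5 + 1.91*q^4 - 4.94*q^3 - 2.62*q^2 + 3.79*q - 1.23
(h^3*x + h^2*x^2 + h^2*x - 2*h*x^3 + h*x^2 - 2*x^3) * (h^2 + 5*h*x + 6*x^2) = h^5*x + 6*h^4*x^2 + h^4*x + 9*h^3*x^3 + 6*h^3*x^2 - 4*h^2*x^4 + 9*h^2*x^3 - 12*h*x^5 - 4*h*x^4 - 12*x^5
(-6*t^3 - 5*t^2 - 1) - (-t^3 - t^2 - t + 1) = -5*t^3 - 4*t^2 + t - 2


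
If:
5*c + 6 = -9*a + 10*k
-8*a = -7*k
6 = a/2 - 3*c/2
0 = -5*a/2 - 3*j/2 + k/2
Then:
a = -147/8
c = -81/8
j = 189/8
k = -21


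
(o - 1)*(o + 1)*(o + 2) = o^3 + 2*o^2 - o - 2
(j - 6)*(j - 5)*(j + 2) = j^3 - 9*j^2 + 8*j + 60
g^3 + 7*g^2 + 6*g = g*(g + 1)*(g + 6)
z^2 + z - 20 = (z - 4)*(z + 5)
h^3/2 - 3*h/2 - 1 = (h/2 + 1/2)*(h - 2)*(h + 1)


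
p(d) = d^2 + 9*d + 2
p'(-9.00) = -9.00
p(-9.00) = 2.00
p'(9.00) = 27.00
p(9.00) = 164.00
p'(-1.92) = 5.16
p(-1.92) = -11.59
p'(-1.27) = 6.46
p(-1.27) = -7.82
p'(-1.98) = 5.04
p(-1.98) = -11.90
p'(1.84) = 12.68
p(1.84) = 21.95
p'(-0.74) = 7.52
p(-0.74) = -4.11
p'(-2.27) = 4.46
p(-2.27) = -13.28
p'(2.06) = 13.12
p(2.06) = 24.78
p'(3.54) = 16.08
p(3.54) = 46.39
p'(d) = 2*d + 9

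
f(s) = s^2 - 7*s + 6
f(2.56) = -5.37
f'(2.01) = -2.98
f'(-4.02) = -15.04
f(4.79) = -4.59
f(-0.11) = 6.78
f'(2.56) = -1.88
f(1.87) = -3.59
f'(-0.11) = -7.22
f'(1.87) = -3.26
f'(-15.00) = -37.00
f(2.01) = -4.03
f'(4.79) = 2.58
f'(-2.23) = -11.46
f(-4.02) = 50.30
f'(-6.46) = -19.92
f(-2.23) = 26.58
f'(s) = 2*s - 7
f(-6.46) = 92.95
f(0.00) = 6.00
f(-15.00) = 336.00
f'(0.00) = -7.00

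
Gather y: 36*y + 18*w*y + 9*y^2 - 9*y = 9*y^2 + y*(18*w + 27)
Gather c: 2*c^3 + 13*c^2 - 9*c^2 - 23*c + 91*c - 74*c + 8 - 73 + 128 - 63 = 2*c^3 + 4*c^2 - 6*c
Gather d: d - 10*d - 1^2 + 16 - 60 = -9*d - 45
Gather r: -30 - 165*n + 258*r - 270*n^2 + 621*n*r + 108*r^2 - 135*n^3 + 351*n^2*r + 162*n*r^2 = -135*n^3 - 270*n^2 - 165*n + r^2*(162*n + 108) + r*(351*n^2 + 621*n + 258) - 30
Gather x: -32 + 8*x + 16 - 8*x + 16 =0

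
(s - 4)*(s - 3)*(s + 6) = s^3 - s^2 - 30*s + 72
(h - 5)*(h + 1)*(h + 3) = h^3 - h^2 - 17*h - 15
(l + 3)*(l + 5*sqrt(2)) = l^2 + 3*l + 5*sqrt(2)*l + 15*sqrt(2)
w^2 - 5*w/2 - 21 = (w - 6)*(w + 7/2)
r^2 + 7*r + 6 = (r + 1)*(r + 6)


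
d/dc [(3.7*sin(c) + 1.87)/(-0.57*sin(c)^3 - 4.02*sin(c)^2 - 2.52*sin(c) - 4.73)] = (4.218*sin(c)^3 + 18.0717*sin(c)^2 + 15.0348*sin(c) - 12.7886)*cos(c)/(0.3249*sin(c)^6 + 4.5828*sin(c)^5 + 19.0332*sin(c)^4 + 25.653*sin(c)^3 + 44.3796*sin(c)^2 + 23.8392*sin(c) + 22.3729)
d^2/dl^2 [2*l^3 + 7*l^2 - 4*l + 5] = 12*l + 14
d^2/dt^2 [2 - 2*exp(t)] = -2*exp(t)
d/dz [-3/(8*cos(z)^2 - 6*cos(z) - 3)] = 6*(3 - 8*cos(z))*sin(z)/(-8*cos(z)^2 + 6*cos(z) + 3)^2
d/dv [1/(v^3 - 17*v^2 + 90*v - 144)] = (-3*v^2 + 34*v - 90)/(v^3 - 17*v^2 + 90*v - 144)^2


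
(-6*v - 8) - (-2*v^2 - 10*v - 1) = 2*v^2 + 4*v - 7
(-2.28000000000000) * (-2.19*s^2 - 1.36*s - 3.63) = 4.9932*s^2 + 3.1008*s + 8.2764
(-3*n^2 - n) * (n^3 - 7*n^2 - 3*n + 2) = -3*n^5 + 20*n^4 + 16*n^3 - 3*n^2 - 2*n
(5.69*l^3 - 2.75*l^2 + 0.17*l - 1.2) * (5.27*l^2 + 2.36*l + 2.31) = 29.9863*l^5 - 1.0641*l^4 + 7.5498*l^3 - 12.2753*l^2 - 2.4393*l - 2.772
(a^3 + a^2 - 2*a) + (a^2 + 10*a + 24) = a^3 + 2*a^2 + 8*a + 24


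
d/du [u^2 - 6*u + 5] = 2*u - 6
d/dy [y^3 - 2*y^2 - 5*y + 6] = 3*y^2 - 4*y - 5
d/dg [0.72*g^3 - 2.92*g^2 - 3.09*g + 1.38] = 2.16*g^2 - 5.84*g - 3.09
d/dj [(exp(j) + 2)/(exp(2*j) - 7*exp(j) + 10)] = (-(exp(j) + 2)*(2*exp(j) - 7) + exp(2*j) - 7*exp(j) + 10)*exp(j)/(exp(2*j) - 7*exp(j) + 10)^2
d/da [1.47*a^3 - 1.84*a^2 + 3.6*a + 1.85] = 4.41*a^2 - 3.68*a + 3.6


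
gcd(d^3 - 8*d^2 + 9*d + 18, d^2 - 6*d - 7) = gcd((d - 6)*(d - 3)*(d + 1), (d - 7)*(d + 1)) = d + 1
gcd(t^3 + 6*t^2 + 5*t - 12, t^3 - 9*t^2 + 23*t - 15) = t - 1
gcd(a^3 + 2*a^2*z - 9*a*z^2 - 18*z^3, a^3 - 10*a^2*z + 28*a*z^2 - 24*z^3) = 1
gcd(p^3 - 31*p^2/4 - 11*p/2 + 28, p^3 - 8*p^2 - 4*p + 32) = p^2 - 6*p - 16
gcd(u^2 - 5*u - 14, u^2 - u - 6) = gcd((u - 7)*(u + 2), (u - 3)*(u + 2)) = u + 2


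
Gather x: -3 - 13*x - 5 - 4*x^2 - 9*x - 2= -4*x^2 - 22*x - 10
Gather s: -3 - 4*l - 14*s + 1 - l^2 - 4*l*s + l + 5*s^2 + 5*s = -l^2 - 3*l + 5*s^2 + s*(-4*l - 9) - 2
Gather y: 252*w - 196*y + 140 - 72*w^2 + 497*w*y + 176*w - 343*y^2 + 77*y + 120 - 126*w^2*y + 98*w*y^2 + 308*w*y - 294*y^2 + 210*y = -72*w^2 + 428*w + y^2*(98*w - 637) + y*(-126*w^2 + 805*w + 91) + 260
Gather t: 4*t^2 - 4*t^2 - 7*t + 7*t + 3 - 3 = 0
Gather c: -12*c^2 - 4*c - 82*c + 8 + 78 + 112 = -12*c^2 - 86*c + 198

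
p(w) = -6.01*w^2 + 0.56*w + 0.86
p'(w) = 0.56 - 12.02*w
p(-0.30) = 0.15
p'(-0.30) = 4.17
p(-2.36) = -33.93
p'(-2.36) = 28.93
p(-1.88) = -21.43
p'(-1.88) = 23.16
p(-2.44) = -36.29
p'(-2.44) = 29.89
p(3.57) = -73.74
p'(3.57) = -42.35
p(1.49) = -11.65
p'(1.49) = -17.35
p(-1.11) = -7.17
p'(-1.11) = 13.90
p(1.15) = -6.44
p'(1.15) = -13.26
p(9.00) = -480.91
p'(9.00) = -107.62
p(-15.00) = -1359.79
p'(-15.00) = 180.86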